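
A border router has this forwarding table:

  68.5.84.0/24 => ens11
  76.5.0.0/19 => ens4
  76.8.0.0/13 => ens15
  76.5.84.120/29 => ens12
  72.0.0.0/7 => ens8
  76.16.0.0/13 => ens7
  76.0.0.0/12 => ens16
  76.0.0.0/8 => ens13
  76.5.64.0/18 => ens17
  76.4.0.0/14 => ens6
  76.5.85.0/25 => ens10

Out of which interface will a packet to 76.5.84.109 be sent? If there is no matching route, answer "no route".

Routes whose prefix contains 76.5.84.109:
  76.0.0.0/8 (76.0.0.0 - 76.255.255.255) -> ens13
  76.0.0.0/12 (76.0.0.0 - 76.15.255.255) -> ens16
  76.4.0.0/14 (76.4.0.0 - 76.7.255.255) -> ens6
  76.5.64.0/18 (76.5.64.0 - 76.5.127.255) -> ens17
More-specific entries that do NOT match:
  76.5.84.120/29 (76.5.84.120 - 76.5.84.127) does not contain 76.5.84.109
  76.5.85.0/25 (76.5.85.0 - 76.5.85.127) does not contain 76.5.84.109
  68.5.84.0/24 (68.5.84.0 - 68.5.84.255) does not contain 76.5.84.109
  76.5.0.0/19 (76.5.0.0 - 76.5.31.255) does not contain 76.5.84.109
Longest matching prefix is /18 -> interface ens17.

ens17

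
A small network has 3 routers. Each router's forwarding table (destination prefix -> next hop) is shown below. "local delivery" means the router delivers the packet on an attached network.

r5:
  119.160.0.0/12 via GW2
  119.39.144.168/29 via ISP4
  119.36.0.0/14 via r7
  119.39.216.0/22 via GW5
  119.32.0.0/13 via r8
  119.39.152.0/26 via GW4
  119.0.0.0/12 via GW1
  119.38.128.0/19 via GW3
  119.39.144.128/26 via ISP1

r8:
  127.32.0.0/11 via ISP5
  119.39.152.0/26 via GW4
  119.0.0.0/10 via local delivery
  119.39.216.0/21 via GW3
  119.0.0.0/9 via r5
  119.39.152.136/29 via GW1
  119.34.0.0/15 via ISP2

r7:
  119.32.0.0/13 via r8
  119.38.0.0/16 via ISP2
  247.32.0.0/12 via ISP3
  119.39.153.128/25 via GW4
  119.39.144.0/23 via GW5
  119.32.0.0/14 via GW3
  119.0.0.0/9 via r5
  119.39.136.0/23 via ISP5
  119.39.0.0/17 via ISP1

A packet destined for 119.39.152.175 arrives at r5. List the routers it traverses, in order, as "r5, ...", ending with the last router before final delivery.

At r5: longest match for 119.39.152.175 is 119.36.0.0/14 -> r7
At r7: longest match for 119.39.152.175 is 119.32.0.0/13 -> r8
At r8: longest match for 119.39.152.175 is 119.0.0.0/10 -> local delivery

r5, r7, r8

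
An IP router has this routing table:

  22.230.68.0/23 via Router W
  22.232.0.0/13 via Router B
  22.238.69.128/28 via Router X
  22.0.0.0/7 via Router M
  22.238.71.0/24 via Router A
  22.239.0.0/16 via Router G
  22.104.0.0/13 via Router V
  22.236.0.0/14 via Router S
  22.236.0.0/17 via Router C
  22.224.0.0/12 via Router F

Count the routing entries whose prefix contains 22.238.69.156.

4

Prefixes containing 22.238.69.156:
  22.0.0.0/7 (22.0.0.0 - 23.255.255.255)
  22.224.0.0/12 (22.224.0.0 - 22.239.255.255)
  22.232.0.0/13 (22.232.0.0 - 22.239.255.255)
  22.236.0.0/14 (22.236.0.0 - 22.239.255.255)
Total matching entries: 4.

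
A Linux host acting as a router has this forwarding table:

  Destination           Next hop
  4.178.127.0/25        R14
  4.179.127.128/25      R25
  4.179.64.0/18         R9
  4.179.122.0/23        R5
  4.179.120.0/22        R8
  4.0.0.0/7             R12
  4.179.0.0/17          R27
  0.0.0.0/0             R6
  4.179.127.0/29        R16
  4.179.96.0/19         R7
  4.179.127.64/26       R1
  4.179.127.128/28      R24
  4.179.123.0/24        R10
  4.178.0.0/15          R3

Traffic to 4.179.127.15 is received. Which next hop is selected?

Routes whose prefix contains 4.179.127.15:
  0.0.0.0/0 (default, matches everything) -> R6
  4.0.0.0/7 (4.0.0.0 - 5.255.255.255) -> R12
  4.178.0.0/15 (4.178.0.0 - 4.179.255.255) -> R3
  4.179.0.0/17 (4.179.0.0 - 4.179.127.255) -> R27
  4.179.64.0/18 (4.179.64.0 - 4.179.127.255) -> R9
  4.179.96.0/19 (4.179.96.0 - 4.179.127.255) -> R7
More-specific entries that do NOT match:
  4.179.127.0/29 (4.179.127.0 - 4.179.127.7) does not contain 4.179.127.15
  4.179.127.128/28 (4.179.127.128 - 4.179.127.143) does not contain 4.179.127.15
  4.179.127.64/26 (4.179.127.64 - 4.179.127.127) does not contain 4.179.127.15
  4.178.127.0/25 (4.178.127.0 - 4.178.127.127) does not contain 4.179.127.15
  4.179.127.128/25 (4.179.127.128 - 4.179.127.255) does not contain 4.179.127.15
  4.179.123.0/24 (4.179.123.0 - 4.179.123.255) does not contain 4.179.127.15
  4.179.122.0/23 (4.179.122.0 - 4.179.123.255) does not contain 4.179.127.15
  4.179.120.0/22 (4.179.120.0 - 4.179.123.255) does not contain 4.179.127.15
Longest matching prefix is /19 -> next hop R7.

R7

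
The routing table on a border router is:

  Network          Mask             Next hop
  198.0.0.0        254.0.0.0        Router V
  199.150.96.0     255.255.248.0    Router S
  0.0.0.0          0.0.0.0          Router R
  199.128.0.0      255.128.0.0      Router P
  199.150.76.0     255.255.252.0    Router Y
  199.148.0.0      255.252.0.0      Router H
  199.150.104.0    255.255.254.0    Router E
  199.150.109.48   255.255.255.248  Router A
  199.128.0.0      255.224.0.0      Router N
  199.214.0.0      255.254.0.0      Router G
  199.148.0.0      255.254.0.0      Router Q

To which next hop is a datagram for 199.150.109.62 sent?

Routes whose prefix contains 199.150.109.62:
  0.0.0.0/0 (default, matches everything) -> Router R
  198.0.0.0/7 (198.0.0.0 - 199.255.255.255) -> Router V
  199.128.0.0/9 (199.128.0.0 - 199.255.255.255) -> Router P
  199.128.0.0/11 (199.128.0.0 - 199.159.255.255) -> Router N
  199.148.0.0/14 (199.148.0.0 - 199.151.255.255) -> Router H
More-specific entries that do NOT match:
  199.150.109.48/29 (199.150.109.48 - 199.150.109.55) does not contain 199.150.109.62
  199.150.104.0/23 (199.150.104.0 - 199.150.105.255) does not contain 199.150.109.62
  199.150.76.0/22 (199.150.76.0 - 199.150.79.255) does not contain 199.150.109.62
  199.150.96.0/21 (199.150.96.0 - 199.150.103.255) does not contain 199.150.109.62
  199.214.0.0/15 (199.214.0.0 - 199.215.255.255) does not contain 199.150.109.62
  199.148.0.0/15 (199.148.0.0 - 199.149.255.255) does not contain 199.150.109.62
Longest matching prefix is /14 -> next hop Router H.

Router H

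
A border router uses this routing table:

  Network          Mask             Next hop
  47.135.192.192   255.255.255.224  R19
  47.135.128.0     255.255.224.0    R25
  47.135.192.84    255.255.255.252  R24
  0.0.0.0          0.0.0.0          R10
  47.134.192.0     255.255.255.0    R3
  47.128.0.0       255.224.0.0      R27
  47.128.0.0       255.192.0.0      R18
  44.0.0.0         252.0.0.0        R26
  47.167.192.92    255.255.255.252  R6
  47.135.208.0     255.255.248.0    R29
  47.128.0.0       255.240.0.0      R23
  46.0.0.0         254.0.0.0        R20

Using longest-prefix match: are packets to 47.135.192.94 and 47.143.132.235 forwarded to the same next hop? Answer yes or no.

yes

47.135.192.94: longest match 47.128.0.0/12 -> R23
47.143.132.235: longest match 47.128.0.0/12 -> R23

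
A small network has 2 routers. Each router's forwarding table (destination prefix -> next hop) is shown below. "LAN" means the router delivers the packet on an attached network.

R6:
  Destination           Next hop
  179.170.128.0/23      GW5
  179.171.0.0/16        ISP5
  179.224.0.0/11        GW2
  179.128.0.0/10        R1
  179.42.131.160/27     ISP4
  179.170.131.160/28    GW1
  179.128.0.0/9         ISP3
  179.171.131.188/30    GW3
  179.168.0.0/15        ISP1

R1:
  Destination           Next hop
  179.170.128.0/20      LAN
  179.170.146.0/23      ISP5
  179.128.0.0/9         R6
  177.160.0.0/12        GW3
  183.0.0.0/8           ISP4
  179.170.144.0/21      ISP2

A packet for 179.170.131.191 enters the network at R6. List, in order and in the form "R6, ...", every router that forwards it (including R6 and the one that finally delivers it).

At R6: longest match for 179.170.131.191 is 179.128.0.0/10 -> R1
At R1: longest match for 179.170.131.191 is 179.170.128.0/20 -> LAN

R6, R1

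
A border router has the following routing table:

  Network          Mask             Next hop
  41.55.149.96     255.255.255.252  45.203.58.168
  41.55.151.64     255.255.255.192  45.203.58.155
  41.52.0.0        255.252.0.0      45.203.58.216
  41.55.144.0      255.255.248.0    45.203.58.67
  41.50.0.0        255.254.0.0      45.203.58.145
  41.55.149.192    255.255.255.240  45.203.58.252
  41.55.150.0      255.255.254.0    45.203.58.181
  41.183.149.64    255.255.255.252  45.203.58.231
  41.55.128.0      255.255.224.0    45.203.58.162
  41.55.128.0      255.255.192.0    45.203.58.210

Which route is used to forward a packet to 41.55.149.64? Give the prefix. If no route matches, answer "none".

Entries matching 41.55.149.64:
  41.52.0.0/14 (41.52.0.0 - 41.55.255.255)
  41.55.128.0/18 (41.55.128.0 - 41.55.191.255)
  41.55.128.0/19 (41.55.128.0 - 41.55.159.255)
  41.55.144.0/21 (41.55.144.0 - 41.55.151.255)
Most specific is 41.55.144.0/21.

41.55.144.0/21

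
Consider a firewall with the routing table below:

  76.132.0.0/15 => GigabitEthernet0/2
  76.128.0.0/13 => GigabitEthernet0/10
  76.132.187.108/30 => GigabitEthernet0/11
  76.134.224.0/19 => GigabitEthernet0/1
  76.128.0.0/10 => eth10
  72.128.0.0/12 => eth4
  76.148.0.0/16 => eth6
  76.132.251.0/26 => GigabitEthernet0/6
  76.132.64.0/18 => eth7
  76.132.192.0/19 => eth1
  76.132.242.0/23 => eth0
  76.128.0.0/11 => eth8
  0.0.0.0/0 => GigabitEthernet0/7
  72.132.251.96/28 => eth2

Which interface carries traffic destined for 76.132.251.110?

GigabitEthernet0/2

Routes whose prefix contains 76.132.251.110:
  0.0.0.0/0 (default, matches everything) -> GigabitEthernet0/7
  76.128.0.0/10 (76.128.0.0 - 76.191.255.255) -> eth10
  76.128.0.0/11 (76.128.0.0 - 76.159.255.255) -> eth8
  76.128.0.0/13 (76.128.0.0 - 76.135.255.255) -> GigabitEthernet0/10
  76.132.0.0/15 (76.132.0.0 - 76.133.255.255) -> GigabitEthernet0/2
More-specific entries that do NOT match:
  76.132.187.108/30 (76.132.187.108 - 76.132.187.111) does not contain 76.132.251.110
  72.132.251.96/28 (72.132.251.96 - 72.132.251.111) does not contain 76.132.251.110
  76.132.251.0/26 (76.132.251.0 - 76.132.251.63) does not contain 76.132.251.110
  76.132.242.0/23 (76.132.242.0 - 76.132.243.255) does not contain 76.132.251.110
  76.134.224.0/19 (76.134.224.0 - 76.134.255.255) does not contain 76.132.251.110
  76.132.192.0/19 (76.132.192.0 - 76.132.223.255) does not contain 76.132.251.110
  76.132.64.0/18 (76.132.64.0 - 76.132.127.255) does not contain 76.132.251.110
  76.148.0.0/16 (76.148.0.0 - 76.148.255.255) does not contain 76.132.251.110
Longest matching prefix is /15 -> interface GigabitEthernet0/2.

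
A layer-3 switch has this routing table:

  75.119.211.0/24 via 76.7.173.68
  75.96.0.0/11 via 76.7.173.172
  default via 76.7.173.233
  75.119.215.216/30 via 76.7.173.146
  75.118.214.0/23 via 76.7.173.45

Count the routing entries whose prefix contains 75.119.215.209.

2

Prefixes containing 75.119.215.209:
  0.0.0.0/0 (default, matches everything)
  75.96.0.0/11 (75.96.0.0 - 75.127.255.255)
Total matching entries: 2.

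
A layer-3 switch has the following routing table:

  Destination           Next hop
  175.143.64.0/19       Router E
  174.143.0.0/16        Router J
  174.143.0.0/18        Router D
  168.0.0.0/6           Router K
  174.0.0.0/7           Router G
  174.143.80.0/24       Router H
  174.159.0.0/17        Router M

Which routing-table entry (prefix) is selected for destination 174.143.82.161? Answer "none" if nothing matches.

Entries matching 174.143.82.161:
  174.0.0.0/7 (174.0.0.0 - 175.255.255.255)
  174.143.0.0/16 (174.143.0.0 - 174.143.255.255)
Most specific is 174.143.0.0/16.

174.143.0.0/16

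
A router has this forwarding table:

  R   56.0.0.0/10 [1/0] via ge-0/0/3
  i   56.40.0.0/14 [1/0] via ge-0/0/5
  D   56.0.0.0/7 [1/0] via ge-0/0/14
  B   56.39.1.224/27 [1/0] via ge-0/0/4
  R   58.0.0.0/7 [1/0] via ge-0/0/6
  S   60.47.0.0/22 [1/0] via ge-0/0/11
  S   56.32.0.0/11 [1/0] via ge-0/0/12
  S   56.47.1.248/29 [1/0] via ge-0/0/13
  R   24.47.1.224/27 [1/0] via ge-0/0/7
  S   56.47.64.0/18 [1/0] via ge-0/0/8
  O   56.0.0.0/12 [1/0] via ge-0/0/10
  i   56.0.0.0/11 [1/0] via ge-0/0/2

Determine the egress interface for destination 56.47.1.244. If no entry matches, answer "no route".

Routes whose prefix contains 56.47.1.244:
  56.0.0.0/7 (56.0.0.0 - 57.255.255.255) -> ge-0/0/14
  56.0.0.0/10 (56.0.0.0 - 56.63.255.255) -> ge-0/0/3
  56.32.0.0/11 (56.32.0.0 - 56.63.255.255) -> ge-0/0/12
More-specific entries that do NOT match:
  56.47.1.248/29 (56.47.1.248 - 56.47.1.255) does not contain 56.47.1.244
  56.39.1.224/27 (56.39.1.224 - 56.39.1.255) does not contain 56.47.1.244
  24.47.1.224/27 (24.47.1.224 - 24.47.1.255) does not contain 56.47.1.244
  60.47.0.0/22 (60.47.0.0 - 60.47.3.255) does not contain 56.47.1.244
  56.47.64.0/18 (56.47.64.0 - 56.47.127.255) does not contain 56.47.1.244
  56.40.0.0/14 (56.40.0.0 - 56.43.255.255) does not contain 56.47.1.244
  56.0.0.0/12 (56.0.0.0 - 56.15.255.255) does not contain 56.47.1.244
Longest matching prefix is /11 -> interface ge-0/0/12.

ge-0/0/12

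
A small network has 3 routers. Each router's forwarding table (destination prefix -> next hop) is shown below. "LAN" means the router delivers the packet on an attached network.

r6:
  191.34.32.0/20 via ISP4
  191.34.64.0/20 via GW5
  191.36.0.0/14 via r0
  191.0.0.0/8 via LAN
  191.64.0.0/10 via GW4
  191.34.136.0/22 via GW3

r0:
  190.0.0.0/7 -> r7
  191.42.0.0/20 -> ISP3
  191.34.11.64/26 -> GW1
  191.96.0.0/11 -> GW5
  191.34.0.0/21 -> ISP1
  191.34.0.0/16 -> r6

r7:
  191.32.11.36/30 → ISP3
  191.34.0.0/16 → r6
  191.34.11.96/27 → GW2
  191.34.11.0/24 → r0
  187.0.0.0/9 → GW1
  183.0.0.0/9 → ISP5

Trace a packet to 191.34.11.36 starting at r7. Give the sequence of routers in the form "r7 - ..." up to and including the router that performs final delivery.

r7 - r0 - r6

At r7: longest match for 191.34.11.36 is 191.34.11.0/24 -> r0
At r0: longest match for 191.34.11.36 is 191.34.0.0/16 -> r6
At r6: longest match for 191.34.11.36 is 191.0.0.0/8 -> LAN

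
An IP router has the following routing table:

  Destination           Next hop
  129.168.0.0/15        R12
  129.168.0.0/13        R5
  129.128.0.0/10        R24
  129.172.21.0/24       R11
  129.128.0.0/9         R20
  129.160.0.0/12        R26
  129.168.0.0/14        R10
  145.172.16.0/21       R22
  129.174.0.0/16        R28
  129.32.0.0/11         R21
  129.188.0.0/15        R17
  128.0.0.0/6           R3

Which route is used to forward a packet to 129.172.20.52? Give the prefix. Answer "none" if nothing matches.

129.168.0.0/13

Entries matching 129.172.20.52:
  128.0.0.0/6 (128.0.0.0 - 131.255.255.255)
  129.128.0.0/9 (129.128.0.0 - 129.255.255.255)
  129.128.0.0/10 (129.128.0.0 - 129.191.255.255)
  129.160.0.0/12 (129.160.0.0 - 129.175.255.255)
  129.168.0.0/13 (129.168.0.0 - 129.175.255.255)
Most specific is 129.168.0.0/13.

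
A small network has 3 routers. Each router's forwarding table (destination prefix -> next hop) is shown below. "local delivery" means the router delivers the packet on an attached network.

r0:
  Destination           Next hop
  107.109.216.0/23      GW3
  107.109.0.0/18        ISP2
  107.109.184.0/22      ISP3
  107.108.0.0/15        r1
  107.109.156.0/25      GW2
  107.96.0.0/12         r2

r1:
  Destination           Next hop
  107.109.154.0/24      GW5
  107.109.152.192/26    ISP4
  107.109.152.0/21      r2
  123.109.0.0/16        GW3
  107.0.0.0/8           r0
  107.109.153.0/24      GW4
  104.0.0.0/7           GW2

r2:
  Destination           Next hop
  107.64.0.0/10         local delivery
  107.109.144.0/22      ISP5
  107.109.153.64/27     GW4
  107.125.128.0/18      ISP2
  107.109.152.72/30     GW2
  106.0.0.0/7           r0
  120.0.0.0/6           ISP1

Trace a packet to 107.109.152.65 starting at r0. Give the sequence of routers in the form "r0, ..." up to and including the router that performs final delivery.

At r0: longest match for 107.109.152.65 is 107.108.0.0/15 -> r1
At r1: longest match for 107.109.152.65 is 107.109.152.0/21 -> r2
At r2: longest match for 107.109.152.65 is 107.64.0.0/10 -> local delivery

r0, r1, r2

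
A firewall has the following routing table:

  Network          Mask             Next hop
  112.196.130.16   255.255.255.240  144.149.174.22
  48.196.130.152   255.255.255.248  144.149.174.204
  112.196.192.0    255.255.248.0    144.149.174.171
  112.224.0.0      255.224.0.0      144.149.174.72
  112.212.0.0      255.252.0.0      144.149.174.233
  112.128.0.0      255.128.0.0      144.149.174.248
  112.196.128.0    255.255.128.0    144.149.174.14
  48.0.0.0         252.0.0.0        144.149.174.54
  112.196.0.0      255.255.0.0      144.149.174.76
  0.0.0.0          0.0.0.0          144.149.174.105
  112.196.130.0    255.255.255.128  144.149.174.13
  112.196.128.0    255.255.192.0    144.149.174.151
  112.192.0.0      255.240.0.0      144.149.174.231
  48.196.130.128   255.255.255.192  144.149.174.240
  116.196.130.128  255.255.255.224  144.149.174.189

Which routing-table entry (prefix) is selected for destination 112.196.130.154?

112.196.128.0/18

Entries matching 112.196.130.154:
  0.0.0.0/0 (default, matches everything)
  112.128.0.0/9 (112.128.0.0 - 112.255.255.255)
  112.192.0.0/12 (112.192.0.0 - 112.207.255.255)
  112.196.0.0/16 (112.196.0.0 - 112.196.255.255)
  112.196.128.0/17 (112.196.128.0 - 112.196.255.255)
  112.196.128.0/18 (112.196.128.0 - 112.196.191.255)
Most specific is 112.196.128.0/18.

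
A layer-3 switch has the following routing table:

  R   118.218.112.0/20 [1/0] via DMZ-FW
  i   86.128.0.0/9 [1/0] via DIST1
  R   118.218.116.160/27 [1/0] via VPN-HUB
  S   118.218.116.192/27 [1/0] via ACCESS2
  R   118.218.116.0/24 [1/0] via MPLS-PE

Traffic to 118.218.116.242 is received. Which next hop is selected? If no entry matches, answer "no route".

MPLS-PE

Routes whose prefix contains 118.218.116.242:
  118.218.112.0/20 (118.218.112.0 - 118.218.127.255) -> DMZ-FW
  118.218.116.0/24 (118.218.116.0 - 118.218.116.255) -> MPLS-PE
More-specific entries that do NOT match:
  118.218.116.160/27 (118.218.116.160 - 118.218.116.191) does not contain 118.218.116.242
  118.218.116.192/27 (118.218.116.192 - 118.218.116.223) does not contain 118.218.116.242
Longest matching prefix is /24 -> next hop MPLS-PE.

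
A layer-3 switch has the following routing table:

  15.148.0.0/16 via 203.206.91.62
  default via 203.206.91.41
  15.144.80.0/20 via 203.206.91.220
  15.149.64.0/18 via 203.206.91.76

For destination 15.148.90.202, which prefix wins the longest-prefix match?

Entries matching 15.148.90.202:
  0.0.0.0/0 (default, matches everything)
  15.148.0.0/16 (15.148.0.0 - 15.148.255.255)
Most specific is 15.148.0.0/16.

15.148.0.0/16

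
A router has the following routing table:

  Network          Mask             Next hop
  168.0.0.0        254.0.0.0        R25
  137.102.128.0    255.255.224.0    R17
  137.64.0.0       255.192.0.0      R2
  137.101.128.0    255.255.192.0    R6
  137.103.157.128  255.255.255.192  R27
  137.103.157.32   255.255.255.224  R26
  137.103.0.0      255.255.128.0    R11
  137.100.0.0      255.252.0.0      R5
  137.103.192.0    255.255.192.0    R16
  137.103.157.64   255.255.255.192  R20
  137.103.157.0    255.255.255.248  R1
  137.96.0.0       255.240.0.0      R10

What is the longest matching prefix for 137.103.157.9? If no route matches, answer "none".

137.100.0.0/14

Entries matching 137.103.157.9:
  137.64.0.0/10 (137.64.0.0 - 137.127.255.255)
  137.96.0.0/12 (137.96.0.0 - 137.111.255.255)
  137.100.0.0/14 (137.100.0.0 - 137.103.255.255)
Most specific is 137.100.0.0/14.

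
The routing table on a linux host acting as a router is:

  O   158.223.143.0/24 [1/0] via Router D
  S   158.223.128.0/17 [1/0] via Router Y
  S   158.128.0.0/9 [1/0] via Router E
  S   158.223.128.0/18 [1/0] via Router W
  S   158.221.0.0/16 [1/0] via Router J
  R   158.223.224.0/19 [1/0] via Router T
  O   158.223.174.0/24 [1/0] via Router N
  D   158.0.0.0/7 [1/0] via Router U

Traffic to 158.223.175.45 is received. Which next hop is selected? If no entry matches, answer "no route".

Routes whose prefix contains 158.223.175.45:
  158.0.0.0/7 (158.0.0.0 - 159.255.255.255) -> Router U
  158.128.0.0/9 (158.128.0.0 - 158.255.255.255) -> Router E
  158.223.128.0/17 (158.223.128.0 - 158.223.255.255) -> Router Y
  158.223.128.0/18 (158.223.128.0 - 158.223.191.255) -> Router W
More-specific entries that do NOT match:
  158.223.143.0/24 (158.223.143.0 - 158.223.143.255) does not contain 158.223.175.45
  158.223.174.0/24 (158.223.174.0 - 158.223.174.255) does not contain 158.223.175.45
  158.223.224.0/19 (158.223.224.0 - 158.223.255.255) does not contain 158.223.175.45
Longest matching prefix is /18 -> next hop Router W.

Router W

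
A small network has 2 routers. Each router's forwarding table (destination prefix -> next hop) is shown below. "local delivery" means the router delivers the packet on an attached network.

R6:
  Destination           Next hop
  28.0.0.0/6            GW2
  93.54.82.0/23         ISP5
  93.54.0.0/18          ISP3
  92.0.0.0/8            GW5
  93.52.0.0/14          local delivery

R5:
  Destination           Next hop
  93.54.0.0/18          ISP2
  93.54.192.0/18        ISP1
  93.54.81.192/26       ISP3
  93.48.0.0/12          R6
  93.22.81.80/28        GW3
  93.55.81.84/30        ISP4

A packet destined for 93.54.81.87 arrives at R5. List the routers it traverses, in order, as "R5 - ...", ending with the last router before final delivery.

R5 - R6

At R5: longest match for 93.54.81.87 is 93.48.0.0/12 -> R6
At R6: longest match for 93.54.81.87 is 93.52.0.0/14 -> local delivery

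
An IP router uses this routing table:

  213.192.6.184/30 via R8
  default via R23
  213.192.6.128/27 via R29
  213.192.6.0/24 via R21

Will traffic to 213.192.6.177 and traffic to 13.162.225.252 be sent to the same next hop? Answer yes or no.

213.192.6.177: longest match 213.192.6.0/24 -> R21
13.162.225.252: longest match 0.0.0.0/0 -> R23

no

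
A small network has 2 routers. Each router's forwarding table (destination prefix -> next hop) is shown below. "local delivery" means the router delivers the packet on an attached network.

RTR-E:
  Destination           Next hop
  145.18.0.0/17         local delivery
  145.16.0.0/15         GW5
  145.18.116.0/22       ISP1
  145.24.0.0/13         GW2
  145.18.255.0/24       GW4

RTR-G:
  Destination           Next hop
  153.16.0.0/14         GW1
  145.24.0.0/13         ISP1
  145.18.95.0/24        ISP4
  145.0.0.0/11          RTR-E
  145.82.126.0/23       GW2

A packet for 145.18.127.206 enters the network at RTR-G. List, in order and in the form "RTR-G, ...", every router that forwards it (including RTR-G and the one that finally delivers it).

At RTR-G: longest match for 145.18.127.206 is 145.0.0.0/11 -> RTR-E
At RTR-E: longest match for 145.18.127.206 is 145.18.0.0/17 -> local delivery

RTR-G, RTR-E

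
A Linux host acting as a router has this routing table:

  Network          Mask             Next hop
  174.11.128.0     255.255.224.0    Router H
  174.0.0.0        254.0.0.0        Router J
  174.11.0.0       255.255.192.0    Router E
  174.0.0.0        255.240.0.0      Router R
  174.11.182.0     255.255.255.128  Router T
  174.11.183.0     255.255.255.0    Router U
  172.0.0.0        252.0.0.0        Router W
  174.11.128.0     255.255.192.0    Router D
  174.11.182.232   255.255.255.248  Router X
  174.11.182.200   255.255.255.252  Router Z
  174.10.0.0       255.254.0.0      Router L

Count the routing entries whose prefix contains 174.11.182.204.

5

Prefixes containing 174.11.182.204:
  172.0.0.0/6 (172.0.0.0 - 175.255.255.255)
  174.0.0.0/7 (174.0.0.0 - 175.255.255.255)
  174.0.0.0/12 (174.0.0.0 - 174.15.255.255)
  174.10.0.0/15 (174.10.0.0 - 174.11.255.255)
  174.11.128.0/18 (174.11.128.0 - 174.11.191.255)
Total matching entries: 5.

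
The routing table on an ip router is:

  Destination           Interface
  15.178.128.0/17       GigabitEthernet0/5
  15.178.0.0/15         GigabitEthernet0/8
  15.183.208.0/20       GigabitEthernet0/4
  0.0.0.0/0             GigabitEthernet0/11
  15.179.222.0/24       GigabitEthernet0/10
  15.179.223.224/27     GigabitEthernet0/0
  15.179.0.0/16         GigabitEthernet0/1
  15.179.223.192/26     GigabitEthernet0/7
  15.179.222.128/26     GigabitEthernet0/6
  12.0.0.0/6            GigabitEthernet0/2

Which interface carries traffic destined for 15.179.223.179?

Routes whose prefix contains 15.179.223.179:
  0.0.0.0/0 (default, matches everything) -> GigabitEthernet0/11
  12.0.0.0/6 (12.0.0.0 - 15.255.255.255) -> GigabitEthernet0/2
  15.178.0.0/15 (15.178.0.0 - 15.179.255.255) -> GigabitEthernet0/8
  15.179.0.0/16 (15.179.0.0 - 15.179.255.255) -> GigabitEthernet0/1
More-specific entries that do NOT match:
  15.179.223.224/27 (15.179.223.224 - 15.179.223.255) does not contain 15.179.223.179
  15.179.223.192/26 (15.179.223.192 - 15.179.223.255) does not contain 15.179.223.179
  15.179.222.128/26 (15.179.222.128 - 15.179.222.191) does not contain 15.179.223.179
  15.179.222.0/24 (15.179.222.0 - 15.179.222.255) does not contain 15.179.223.179
  15.183.208.0/20 (15.183.208.0 - 15.183.223.255) does not contain 15.179.223.179
  15.178.128.0/17 (15.178.128.0 - 15.178.255.255) does not contain 15.179.223.179
Longest matching prefix is /16 -> interface GigabitEthernet0/1.

GigabitEthernet0/1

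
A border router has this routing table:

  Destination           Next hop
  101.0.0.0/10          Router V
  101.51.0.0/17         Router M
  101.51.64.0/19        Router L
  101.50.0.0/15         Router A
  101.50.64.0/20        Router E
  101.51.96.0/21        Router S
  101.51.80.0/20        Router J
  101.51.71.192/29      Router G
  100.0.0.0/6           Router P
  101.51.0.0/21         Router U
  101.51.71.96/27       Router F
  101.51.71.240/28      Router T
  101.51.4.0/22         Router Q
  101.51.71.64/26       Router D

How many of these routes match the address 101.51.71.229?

Prefixes containing 101.51.71.229:
  100.0.0.0/6 (100.0.0.0 - 103.255.255.255)
  101.0.0.0/10 (101.0.0.0 - 101.63.255.255)
  101.50.0.0/15 (101.50.0.0 - 101.51.255.255)
  101.51.0.0/17 (101.51.0.0 - 101.51.127.255)
  101.51.64.0/19 (101.51.64.0 - 101.51.95.255)
Total matching entries: 5.

5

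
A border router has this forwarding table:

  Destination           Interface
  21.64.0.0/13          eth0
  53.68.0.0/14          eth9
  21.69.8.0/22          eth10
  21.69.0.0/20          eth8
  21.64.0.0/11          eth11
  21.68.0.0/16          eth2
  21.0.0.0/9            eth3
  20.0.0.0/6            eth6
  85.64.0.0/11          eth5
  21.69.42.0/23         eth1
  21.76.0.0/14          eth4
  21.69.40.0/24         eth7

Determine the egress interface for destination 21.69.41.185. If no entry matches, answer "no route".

eth0

Routes whose prefix contains 21.69.41.185:
  20.0.0.0/6 (20.0.0.0 - 23.255.255.255) -> eth6
  21.0.0.0/9 (21.0.0.0 - 21.127.255.255) -> eth3
  21.64.0.0/11 (21.64.0.0 - 21.95.255.255) -> eth11
  21.64.0.0/13 (21.64.0.0 - 21.71.255.255) -> eth0
More-specific entries that do NOT match:
  21.69.40.0/24 (21.69.40.0 - 21.69.40.255) does not contain 21.69.41.185
  21.69.42.0/23 (21.69.42.0 - 21.69.43.255) does not contain 21.69.41.185
  21.69.8.0/22 (21.69.8.0 - 21.69.11.255) does not contain 21.69.41.185
  21.69.0.0/20 (21.69.0.0 - 21.69.15.255) does not contain 21.69.41.185
  21.68.0.0/16 (21.68.0.0 - 21.68.255.255) does not contain 21.69.41.185
  53.68.0.0/14 (53.68.0.0 - 53.71.255.255) does not contain 21.69.41.185
  21.76.0.0/14 (21.76.0.0 - 21.79.255.255) does not contain 21.69.41.185
Longest matching prefix is /13 -> interface eth0.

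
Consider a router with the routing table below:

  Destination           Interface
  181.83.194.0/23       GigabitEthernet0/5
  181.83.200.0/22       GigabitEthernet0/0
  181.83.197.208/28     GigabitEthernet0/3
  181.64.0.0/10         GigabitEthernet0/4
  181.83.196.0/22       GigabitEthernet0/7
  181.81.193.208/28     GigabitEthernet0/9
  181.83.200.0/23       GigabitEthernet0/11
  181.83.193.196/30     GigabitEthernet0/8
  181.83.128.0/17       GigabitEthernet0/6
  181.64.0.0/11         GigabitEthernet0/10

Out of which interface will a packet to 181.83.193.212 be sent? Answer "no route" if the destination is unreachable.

Routes whose prefix contains 181.83.193.212:
  181.64.0.0/10 (181.64.0.0 - 181.127.255.255) -> GigabitEthernet0/4
  181.64.0.0/11 (181.64.0.0 - 181.95.255.255) -> GigabitEthernet0/10
  181.83.128.0/17 (181.83.128.0 - 181.83.255.255) -> GigabitEthernet0/6
More-specific entries that do NOT match:
  181.83.193.196/30 (181.83.193.196 - 181.83.193.199) does not contain 181.83.193.212
  181.83.197.208/28 (181.83.197.208 - 181.83.197.223) does not contain 181.83.193.212
  181.81.193.208/28 (181.81.193.208 - 181.81.193.223) does not contain 181.83.193.212
  181.83.194.0/23 (181.83.194.0 - 181.83.195.255) does not contain 181.83.193.212
  181.83.200.0/23 (181.83.200.0 - 181.83.201.255) does not contain 181.83.193.212
  181.83.200.0/22 (181.83.200.0 - 181.83.203.255) does not contain 181.83.193.212
  181.83.196.0/22 (181.83.196.0 - 181.83.199.255) does not contain 181.83.193.212
Longest matching prefix is /17 -> interface GigabitEthernet0/6.

GigabitEthernet0/6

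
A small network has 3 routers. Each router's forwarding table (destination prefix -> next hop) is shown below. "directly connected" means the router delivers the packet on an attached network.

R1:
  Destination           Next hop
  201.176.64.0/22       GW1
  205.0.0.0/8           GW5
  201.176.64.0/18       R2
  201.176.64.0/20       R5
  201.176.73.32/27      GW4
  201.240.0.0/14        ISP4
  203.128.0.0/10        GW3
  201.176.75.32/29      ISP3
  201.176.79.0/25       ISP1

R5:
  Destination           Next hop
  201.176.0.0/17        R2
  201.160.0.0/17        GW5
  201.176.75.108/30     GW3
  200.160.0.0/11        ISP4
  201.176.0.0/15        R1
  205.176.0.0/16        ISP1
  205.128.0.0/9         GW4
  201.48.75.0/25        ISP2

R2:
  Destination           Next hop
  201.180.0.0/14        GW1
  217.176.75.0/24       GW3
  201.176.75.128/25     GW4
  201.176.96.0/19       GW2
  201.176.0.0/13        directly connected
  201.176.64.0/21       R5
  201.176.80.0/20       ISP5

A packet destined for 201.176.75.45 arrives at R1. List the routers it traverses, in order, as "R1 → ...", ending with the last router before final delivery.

At R1: longest match for 201.176.75.45 is 201.176.64.0/20 -> R5
At R5: longest match for 201.176.75.45 is 201.176.0.0/17 -> R2
At R2: longest match for 201.176.75.45 is 201.176.0.0/13 -> directly connected

R1 → R5 → R2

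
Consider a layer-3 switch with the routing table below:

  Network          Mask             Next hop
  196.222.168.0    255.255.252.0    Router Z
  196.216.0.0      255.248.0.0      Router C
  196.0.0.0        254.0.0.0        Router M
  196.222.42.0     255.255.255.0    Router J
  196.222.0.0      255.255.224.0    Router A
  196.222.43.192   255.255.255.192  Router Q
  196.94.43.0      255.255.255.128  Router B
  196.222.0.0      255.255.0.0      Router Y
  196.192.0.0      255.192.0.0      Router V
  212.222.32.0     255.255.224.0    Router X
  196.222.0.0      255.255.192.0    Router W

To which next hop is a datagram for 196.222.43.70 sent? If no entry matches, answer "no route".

Routes whose prefix contains 196.222.43.70:
  196.0.0.0/7 (196.0.0.0 - 197.255.255.255) -> Router M
  196.192.0.0/10 (196.192.0.0 - 196.255.255.255) -> Router V
  196.216.0.0/13 (196.216.0.0 - 196.223.255.255) -> Router C
  196.222.0.0/16 (196.222.0.0 - 196.222.255.255) -> Router Y
  196.222.0.0/18 (196.222.0.0 - 196.222.63.255) -> Router W
More-specific entries that do NOT match:
  196.222.43.192/26 (196.222.43.192 - 196.222.43.255) does not contain 196.222.43.70
  196.94.43.0/25 (196.94.43.0 - 196.94.43.127) does not contain 196.222.43.70
  196.222.42.0/24 (196.222.42.0 - 196.222.42.255) does not contain 196.222.43.70
  196.222.168.0/22 (196.222.168.0 - 196.222.171.255) does not contain 196.222.43.70
  196.222.0.0/19 (196.222.0.0 - 196.222.31.255) does not contain 196.222.43.70
  212.222.32.0/19 (212.222.32.0 - 212.222.63.255) does not contain 196.222.43.70
Longest matching prefix is /18 -> next hop Router W.

Router W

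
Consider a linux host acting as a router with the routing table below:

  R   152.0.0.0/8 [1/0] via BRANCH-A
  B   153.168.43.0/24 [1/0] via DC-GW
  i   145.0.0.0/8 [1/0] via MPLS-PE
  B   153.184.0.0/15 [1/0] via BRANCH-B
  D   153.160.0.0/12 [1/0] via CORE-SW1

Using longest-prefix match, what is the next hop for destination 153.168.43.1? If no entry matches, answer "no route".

DC-GW

Routes whose prefix contains 153.168.43.1:
  153.160.0.0/12 (153.160.0.0 - 153.175.255.255) -> CORE-SW1
  153.168.43.0/24 (153.168.43.0 - 153.168.43.255) -> DC-GW
Longest matching prefix is /24 -> next hop DC-GW.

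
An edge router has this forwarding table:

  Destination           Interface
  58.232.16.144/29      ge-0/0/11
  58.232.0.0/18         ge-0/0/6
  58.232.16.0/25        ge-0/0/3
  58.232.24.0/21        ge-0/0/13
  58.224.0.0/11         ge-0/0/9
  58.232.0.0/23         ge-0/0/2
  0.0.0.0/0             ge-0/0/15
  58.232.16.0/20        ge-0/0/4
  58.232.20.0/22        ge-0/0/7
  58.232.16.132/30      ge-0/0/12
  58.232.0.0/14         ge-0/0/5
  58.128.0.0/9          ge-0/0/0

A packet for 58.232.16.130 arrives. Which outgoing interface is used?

ge-0/0/4

Routes whose prefix contains 58.232.16.130:
  0.0.0.0/0 (default, matches everything) -> ge-0/0/15
  58.128.0.0/9 (58.128.0.0 - 58.255.255.255) -> ge-0/0/0
  58.224.0.0/11 (58.224.0.0 - 58.255.255.255) -> ge-0/0/9
  58.232.0.0/14 (58.232.0.0 - 58.235.255.255) -> ge-0/0/5
  58.232.0.0/18 (58.232.0.0 - 58.232.63.255) -> ge-0/0/6
  58.232.16.0/20 (58.232.16.0 - 58.232.31.255) -> ge-0/0/4
More-specific entries that do NOT match:
  58.232.16.132/30 (58.232.16.132 - 58.232.16.135) does not contain 58.232.16.130
  58.232.16.144/29 (58.232.16.144 - 58.232.16.151) does not contain 58.232.16.130
  58.232.16.0/25 (58.232.16.0 - 58.232.16.127) does not contain 58.232.16.130
  58.232.0.0/23 (58.232.0.0 - 58.232.1.255) does not contain 58.232.16.130
  58.232.20.0/22 (58.232.20.0 - 58.232.23.255) does not contain 58.232.16.130
  58.232.24.0/21 (58.232.24.0 - 58.232.31.255) does not contain 58.232.16.130
Longest matching prefix is /20 -> interface ge-0/0/4.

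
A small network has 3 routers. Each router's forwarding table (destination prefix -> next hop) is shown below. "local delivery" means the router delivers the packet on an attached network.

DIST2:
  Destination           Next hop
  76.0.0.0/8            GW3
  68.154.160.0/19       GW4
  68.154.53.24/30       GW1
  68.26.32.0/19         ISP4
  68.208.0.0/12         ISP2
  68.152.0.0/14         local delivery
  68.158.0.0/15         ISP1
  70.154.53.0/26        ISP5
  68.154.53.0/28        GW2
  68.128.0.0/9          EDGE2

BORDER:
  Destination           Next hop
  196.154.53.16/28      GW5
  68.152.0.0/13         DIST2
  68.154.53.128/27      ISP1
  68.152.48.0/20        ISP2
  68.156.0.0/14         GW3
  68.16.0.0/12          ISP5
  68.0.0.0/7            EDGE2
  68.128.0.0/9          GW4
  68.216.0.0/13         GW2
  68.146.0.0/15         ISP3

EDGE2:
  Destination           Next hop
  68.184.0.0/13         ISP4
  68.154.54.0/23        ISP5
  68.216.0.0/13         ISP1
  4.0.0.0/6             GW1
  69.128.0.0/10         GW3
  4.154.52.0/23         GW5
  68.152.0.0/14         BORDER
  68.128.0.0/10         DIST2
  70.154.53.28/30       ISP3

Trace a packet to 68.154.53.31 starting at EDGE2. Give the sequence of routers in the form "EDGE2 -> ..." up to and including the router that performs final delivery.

At EDGE2: longest match for 68.154.53.31 is 68.152.0.0/14 -> BORDER
At BORDER: longest match for 68.154.53.31 is 68.152.0.0/13 -> DIST2
At DIST2: longest match for 68.154.53.31 is 68.152.0.0/14 -> local delivery

EDGE2 -> BORDER -> DIST2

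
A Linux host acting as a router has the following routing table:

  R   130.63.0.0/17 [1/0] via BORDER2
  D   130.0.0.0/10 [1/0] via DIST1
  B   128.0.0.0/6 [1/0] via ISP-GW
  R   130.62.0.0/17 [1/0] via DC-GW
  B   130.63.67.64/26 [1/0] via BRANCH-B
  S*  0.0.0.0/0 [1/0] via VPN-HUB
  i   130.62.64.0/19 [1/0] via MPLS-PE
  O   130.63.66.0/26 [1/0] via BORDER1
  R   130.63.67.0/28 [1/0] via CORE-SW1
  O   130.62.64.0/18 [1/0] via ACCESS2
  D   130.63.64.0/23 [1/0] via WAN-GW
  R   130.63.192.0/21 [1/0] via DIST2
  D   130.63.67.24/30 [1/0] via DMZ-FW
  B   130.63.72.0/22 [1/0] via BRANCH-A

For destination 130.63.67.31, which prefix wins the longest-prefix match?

130.63.0.0/17

Entries matching 130.63.67.31:
  0.0.0.0/0 (default, matches everything)
  128.0.0.0/6 (128.0.0.0 - 131.255.255.255)
  130.0.0.0/10 (130.0.0.0 - 130.63.255.255)
  130.63.0.0/17 (130.63.0.0 - 130.63.127.255)
Most specific is 130.63.0.0/17.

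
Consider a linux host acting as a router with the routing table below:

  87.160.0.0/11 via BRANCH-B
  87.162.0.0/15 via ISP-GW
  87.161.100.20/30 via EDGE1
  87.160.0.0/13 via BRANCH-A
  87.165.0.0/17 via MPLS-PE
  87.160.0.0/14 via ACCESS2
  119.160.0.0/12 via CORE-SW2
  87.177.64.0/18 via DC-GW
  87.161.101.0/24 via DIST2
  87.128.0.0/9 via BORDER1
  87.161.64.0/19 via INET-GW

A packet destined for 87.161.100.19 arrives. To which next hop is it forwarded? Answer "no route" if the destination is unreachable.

ACCESS2

Routes whose prefix contains 87.161.100.19:
  87.128.0.0/9 (87.128.0.0 - 87.255.255.255) -> BORDER1
  87.160.0.0/11 (87.160.0.0 - 87.191.255.255) -> BRANCH-B
  87.160.0.0/13 (87.160.0.0 - 87.167.255.255) -> BRANCH-A
  87.160.0.0/14 (87.160.0.0 - 87.163.255.255) -> ACCESS2
More-specific entries that do NOT match:
  87.161.100.20/30 (87.161.100.20 - 87.161.100.23) does not contain 87.161.100.19
  87.161.101.0/24 (87.161.101.0 - 87.161.101.255) does not contain 87.161.100.19
  87.161.64.0/19 (87.161.64.0 - 87.161.95.255) does not contain 87.161.100.19
  87.177.64.0/18 (87.177.64.0 - 87.177.127.255) does not contain 87.161.100.19
  87.165.0.0/17 (87.165.0.0 - 87.165.127.255) does not contain 87.161.100.19
  87.162.0.0/15 (87.162.0.0 - 87.163.255.255) does not contain 87.161.100.19
Longest matching prefix is /14 -> next hop ACCESS2.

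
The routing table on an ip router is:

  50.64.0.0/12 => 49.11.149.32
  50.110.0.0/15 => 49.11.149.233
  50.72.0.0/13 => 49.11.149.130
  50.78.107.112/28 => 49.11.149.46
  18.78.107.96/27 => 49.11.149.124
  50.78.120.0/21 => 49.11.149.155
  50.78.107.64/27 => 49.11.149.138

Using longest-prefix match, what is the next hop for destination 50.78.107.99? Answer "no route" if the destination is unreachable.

49.11.149.130

Routes whose prefix contains 50.78.107.99:
  50.64.0.0/12 (50.64.0.0 - 50.79.255.255) -> 49.11.149.32
  50.72.0.0/13 (50.72.0.0 - 50.79.255.255) -> 49.11.149.130
More-specific entries that do NOT match:
  50.78.107.112/28 (50.78.107.112 - 50.78.107.127) does not contain 50.78.107.99
  18.78.107.96/27 (18.78.107.96 - 18.78.107.127) does not contain 50.78.107.99
  50.78.107.64/27 (50.78.107.64 - 50.78.107.95) does not contain 50.78.107.99
  50.78.120.0/21 (50.78.120.0 - 50.78.127.255) does not contain 50.78.107.99
  50.110.0.0/15 (50.110.0.0 - 50.111.255.255) does not contain 50.78.107.99
Longest matching prefix is /13 -> next hop 49.11.149.130.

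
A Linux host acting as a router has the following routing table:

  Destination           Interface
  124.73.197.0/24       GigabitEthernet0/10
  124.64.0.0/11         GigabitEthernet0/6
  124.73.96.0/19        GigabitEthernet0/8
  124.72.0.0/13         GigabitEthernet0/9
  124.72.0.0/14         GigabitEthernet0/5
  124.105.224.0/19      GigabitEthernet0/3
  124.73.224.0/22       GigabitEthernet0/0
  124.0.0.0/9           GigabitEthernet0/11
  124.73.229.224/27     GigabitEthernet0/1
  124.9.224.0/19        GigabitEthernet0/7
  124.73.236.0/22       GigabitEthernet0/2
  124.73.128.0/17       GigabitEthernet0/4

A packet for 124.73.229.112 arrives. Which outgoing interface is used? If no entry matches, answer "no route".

GigabitEthernet0/4

Routes whose prefix contains 124.73.229.112:
  124.0.0.0/9 (124.0.0.0 - 124.127.255.255) -> GigabitEthernet0/11
  124.64.0.0/11 (124.64.0.0 - 124.95.255.255) -> GigabitEthernet0/6
  124.72.0.0/13 (124.72.0.0 - 124.79.255.255) -> GigabitEthernet0/9
  124.72.0.0/14 (124.72.0.0 - 124.75.255.255) -> GigabitEthernet0/5
  124.73.128.0/17 (124.73.128.0 - 124.73.255.255) -> GigabitEthernet0/4
More-specific entries that do NOT match:
  124.73.229.224/27 (124.73.229.224 - 124.73.229.255) does not contain 124.73.229.112
  124.73.197.0/24 (124.73.197.0 - 124.73.197.255) does not contain 124.73.229.112
  124.73.224.0/22 (124.73.224.0 - 124.73.227.255) does not contain 124.73.229.112
  124.73.236.0/22 (124.73.236.0 - 124.73.239.255) does not contain 124.73.229.112
  124.73.96.0/19 (124.73.96.0 - 124.73.127.255) does not contain 124.73.229.112
  124.105.224.0/19 (124.105.224.0 - 124.105.255.255) does not contain 124.73.229.112
  124.9.224.0/19 (124.9.224.0 - 124.9.255.255) does not contain 124.73.229.112
Longest matching prefix is /17 -> interface GigabitEthernet0/4.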